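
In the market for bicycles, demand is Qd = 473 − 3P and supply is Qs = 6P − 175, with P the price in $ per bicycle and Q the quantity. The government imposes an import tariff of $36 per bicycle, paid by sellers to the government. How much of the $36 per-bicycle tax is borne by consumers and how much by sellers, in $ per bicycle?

Consumers bear $24 per bicycle; sellers bear $12 per bicycle.

Without the tax, 473 − 3P = 6P − 175 gives 9P = 648, so P* = $72 and Q* = 257.
With the tax collected from sellers, supply shifts: Qs = 6(P − 36) − 175.
New equilibrium: consumers pay $96, sellers receive $60, Q = 185. (Wedge: Pb − Ps = 36.)
Burden on consumers: $24; on sellers: $12. (They sum to $36.)
The less price-elastic side of the market bears the larger share of a per-unit tax.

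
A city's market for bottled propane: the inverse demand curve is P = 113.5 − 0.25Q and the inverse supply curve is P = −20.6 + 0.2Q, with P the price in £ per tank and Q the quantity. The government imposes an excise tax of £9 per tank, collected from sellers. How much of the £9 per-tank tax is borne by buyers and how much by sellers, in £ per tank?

Rewrite in direct form: Qd = 454 − 4P and Qs = 5P + 103.
Without the tax, 454 − 4P = 5P + 103 gives 9P = 351, so P* = £39 and Q* = 298.
With the tax collected from sellers, supply shifts: Qs = 5(P − 9) + 103.
Solving gives Q = 278 with buyers paying £44 and sellers receiving £35 (the £9 wedge).
Burden on buyers: £5; on sellers: £4. (They sum to £9.)
The less price-elastic side of the market bears the larger share of a per-unit tax.

Buyers bear £5 per tank; sellers bear £4 per tank.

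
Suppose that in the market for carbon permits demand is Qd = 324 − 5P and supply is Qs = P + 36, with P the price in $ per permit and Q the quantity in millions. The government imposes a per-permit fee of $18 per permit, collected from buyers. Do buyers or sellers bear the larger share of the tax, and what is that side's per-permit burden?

Without the tax, 324 − 5P = P + 36 gives 6P = 288, so P* = $48 and Q* = 84.
With the tax collected from buyers, demand (in seller-price terms) shifts: Qd = 324 − 5(P + 18).
New equilibrium: buyers pay $51, sellers receive $33, Q = 69. (Wedge: Pb − Ps = 18.)
Per-permit burden: buyers $3, sellers $15.
Sellers take the larger share because supply is less price-elastic here (demand slope 5 vs supply slope 1).

Sellers bear the larger share: $15 per permit.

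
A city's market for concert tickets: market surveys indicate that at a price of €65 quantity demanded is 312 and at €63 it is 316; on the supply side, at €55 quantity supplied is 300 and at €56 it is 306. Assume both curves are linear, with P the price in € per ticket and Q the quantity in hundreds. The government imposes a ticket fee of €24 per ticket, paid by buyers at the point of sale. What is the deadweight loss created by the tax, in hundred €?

Demand slope: (316 − 312)/(63 − 65) = -2, so Qd = 442 − 2P.
Supply slope: (306 − 300)/(56 − 55) = 6, so Qs = 6P − 30.
Without the tax, 442 − 2P = 6P − 30 gives 8P = 472, so P* = €59 and Q* = 324.
With the tax collected from buyers, demand (in seller-price terms) shifts: Qd = 442 − 2(P + 24).
Solving gives Q = 288 with buyers paying €77 and producers receiving €53 (the €24 wedge).
Quantity falls by |ΔQ| = |324 − 288| = 36.
DWL = ½ · t · |ΔQ| = ½ · 24 · 36 = €432.

Deadweight loss = €432 hundred.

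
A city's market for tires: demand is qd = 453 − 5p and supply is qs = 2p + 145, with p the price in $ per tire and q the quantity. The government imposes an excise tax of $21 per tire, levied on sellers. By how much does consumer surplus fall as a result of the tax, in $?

Without the tax, 453 − 5p = 2p + 145 gives 7p = 308, so p* = $44 and q* = 233.
With the tax collected from sellers, supply shifts: qs = 2(p − 21) + 145.
Solving gives q = 203 with buyers paying $50 and sellers receiving $29 (the $21 wedge).
ΔCS is the trapezoid between Q = 203 and Q = 233 of height $6: ½ · (233 + 203) · 6 = $1308.

Consumer surplus falls by $1308.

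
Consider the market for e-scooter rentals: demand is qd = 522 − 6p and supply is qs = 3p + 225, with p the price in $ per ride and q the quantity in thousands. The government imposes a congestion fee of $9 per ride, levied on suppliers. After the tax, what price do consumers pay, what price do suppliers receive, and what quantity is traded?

Without the tax, 522 − 6p = 3p + 225 gives 9p = 297, so p* = $33 and q* = 324.
With the tax collected from suppliers, supply shifts: qs = 3(p − 9) + 225.
Solving gives q = 306 with consumers paying $36 and suppliers receiving $27 (the $9 wedge).
The less price-elastic side of the market bears the larger share of a per-unit tax.

Consumers pay $36; suppliers receive $27; quantity = 306.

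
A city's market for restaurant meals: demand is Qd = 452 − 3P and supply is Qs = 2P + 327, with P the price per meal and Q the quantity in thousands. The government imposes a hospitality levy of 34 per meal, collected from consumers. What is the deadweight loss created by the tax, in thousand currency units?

Before the tax: set 452 − 3P = 2P + 327 → P* = 25, Q* = 377.
With the tax collected from consumers, demand (in seller-price terms) shifts: Qd = 452 − 3(P + 34).
Solving gives Q = 336.2 with consumers paying 38.6 and suppliers receiving 4.6 (the 34 wedge).
Quantity falls by |ΔQ| = |377 − 336.2| = 40.8.
DWL = ½ · t · |ΔQ| = ½ · 34 · 40.8 = 693.6.

Deadweight loss = 693.6 thousand.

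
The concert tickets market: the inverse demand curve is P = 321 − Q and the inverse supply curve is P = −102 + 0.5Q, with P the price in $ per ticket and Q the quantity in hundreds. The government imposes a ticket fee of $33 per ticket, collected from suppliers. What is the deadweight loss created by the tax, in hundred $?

Deadweight loss = $363 hundred.

Rewrite in direct form: Qd = 321 − P and Qs = 2P + 204.
Without the tax, 321 − P = 2P + 204 gives 3P = 117, so P* = $39 and Q* = 282.
With the tax collected from suppliers, supply shifts: Qs = 2(P − 33) + 204.
Solving gives Q = 260 with consumers paying $61 and suppliers receiving $28 (the $33 wedge).
Quantity falls by |ΔQ| = |282 − 260| = 22.
DWL = ½ · t · |ΔQ| = ½ · 33 · 22 = $363.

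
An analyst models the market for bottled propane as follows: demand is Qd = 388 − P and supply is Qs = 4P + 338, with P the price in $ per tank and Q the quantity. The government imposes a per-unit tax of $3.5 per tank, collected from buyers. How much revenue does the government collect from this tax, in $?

Without the tax, 388 − P = 4P + 338 gives 5P = 50, so P* = $10 and Q* = 378.
With the tax collected from buyers, demand (in seller-price terms) shifts: Qd = 388 − (P + 3.5).
New equilibrium: buyers pay $12.8, suppliers receive $9.3, Q = 375.2. (Wedge: Pb − Ps = 3.5.)
Revenue = t · Q = 3.5 · 375.2 = $1313.2.

Tax revenue = $1313.2.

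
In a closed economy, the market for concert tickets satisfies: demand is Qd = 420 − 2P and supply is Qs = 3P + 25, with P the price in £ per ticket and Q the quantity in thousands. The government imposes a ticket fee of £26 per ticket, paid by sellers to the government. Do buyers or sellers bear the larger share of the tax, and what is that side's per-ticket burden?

Buyers bear the larger share: £15.6 per ticket.

Before the tax: set 420 − 2P = 3P + 25 → P* = £79, Q* = 262.
With the tax collected from sellers, supply shifts: Qs = 3(P − 26) + 25.
New equilibrium: buyers pay £94.6, sellers receive £68.6, Q = 230.8. (Wedge: Pb − Ps = 26.)
Per-ticket burden: buyers £15.6, sellers £10.4.
Buyers take the larger share because demand is less price-elastic here (demand slope 2 vs supply slope 3).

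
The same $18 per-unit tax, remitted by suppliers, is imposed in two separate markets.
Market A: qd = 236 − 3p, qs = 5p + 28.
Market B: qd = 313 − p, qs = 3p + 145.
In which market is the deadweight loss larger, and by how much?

Market A: pre-tax p* = $26, q* = 158; post-tax q = 124.25; deadweight loss = $303.75.
Market B: pre-tax p* = $42, q* = 271; post-tax q = 257.5; deadweight loss = $121.5.
Difference: $303.75 vs $121.5 → market A is larger by $182.25.

Market A, by $182.25.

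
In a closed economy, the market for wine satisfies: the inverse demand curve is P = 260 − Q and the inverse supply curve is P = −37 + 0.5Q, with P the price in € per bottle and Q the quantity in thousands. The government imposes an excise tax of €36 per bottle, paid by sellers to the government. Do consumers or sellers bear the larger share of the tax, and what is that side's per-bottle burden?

Consumers bear the larger share: €24 per bottle.

Rewrite in direct form: Qd = 260 − P and Qs = 2P + 74.
Before the tax: set 260 − P = 2P + 74 → P* = €62, Q* = 198.
With the tax collected from sellers, supply shifts: Qs = 2(P − 36) + 74.
New equilibrium: consumers pay €86, sellers receive €50, Q = 174. (Wedge: Pb − Ps = 36.)
Per-bottle burden: consumers €24, sellers €12.
Consumers take the larger share because demand is less price-elastic here (demand slope 1 vs supply slope 2).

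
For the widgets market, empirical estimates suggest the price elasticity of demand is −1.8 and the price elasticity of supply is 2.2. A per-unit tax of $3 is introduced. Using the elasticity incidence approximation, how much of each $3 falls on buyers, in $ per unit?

Incidence ratio: buyers' share ≈ εs / (εs + |εd|) = 2.2 / (2.2 + 1.8) = 0.55.
So buyers bear ≈ 0.55 × $3 = $1.65; suppliers bear $1.35.

Buyers bear ≈ $1.65 per unit.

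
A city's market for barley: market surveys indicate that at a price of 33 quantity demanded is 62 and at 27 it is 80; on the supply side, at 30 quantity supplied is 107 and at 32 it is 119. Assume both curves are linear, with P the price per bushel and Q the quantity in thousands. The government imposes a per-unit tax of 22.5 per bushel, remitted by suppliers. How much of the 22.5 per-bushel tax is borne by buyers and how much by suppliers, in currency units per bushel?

Buyers bear 15 per bushel; suppliers bear 7.5 per bushel.

Demand slope: (80 − 62)/(27 − 33) = -3, so Qd = 161 − 3P.
Supply slope: (119 − 107)/(32 − 30) = 6, so Qs = 6P − 73.
Before the tax: set 161 − 3P = 6P − 73 → P* = 26, Q* = 83.
With the tax collected from suppliers, supply shifts: Qs = 6(P − 22.5) − 73.
New equilibrium: buyers pay 41, suppliers receive 18.5, Q = 38. (Wedge: Pb − Ps = 22.5.)
Burden on buyers: 15; on suppliers: 7.5. (They sum to 22.5.)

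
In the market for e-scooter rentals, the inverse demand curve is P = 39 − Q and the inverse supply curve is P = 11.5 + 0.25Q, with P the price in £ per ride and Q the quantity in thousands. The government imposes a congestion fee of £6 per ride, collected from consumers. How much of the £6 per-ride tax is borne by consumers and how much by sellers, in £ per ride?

Consumers bear £4.8 per ride; sellers bear £1.2 per ride.

Rewrite in direct form: Qd = 39 − P and Qs = 4P − 46.
Without the tax, 39 − P = 4P − 46 gives 5P = 85, so P* = £17 and Q* = 22.
With the tax collected from consumers, demand (in seller-price terms) shifts: Qd = 39 − (P + 6).
New equilibrium: consumers pay £21.8, sellers receive £15.8, Q = 17.2. (Wedge: Pb − Ps = 6.)
Burden on consumers: £4.8; on sellers: £1.2. (They sum to £6.)
The less price-elastic side of the market bears the larger share of a per-unit tax.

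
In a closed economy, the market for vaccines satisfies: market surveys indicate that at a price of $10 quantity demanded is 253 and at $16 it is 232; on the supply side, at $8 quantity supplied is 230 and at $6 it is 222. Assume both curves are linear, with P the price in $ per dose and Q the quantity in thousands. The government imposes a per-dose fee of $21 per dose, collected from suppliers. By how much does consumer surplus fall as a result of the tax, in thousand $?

Consumer surplus falls by $2535.68 thousand.

Demand slope: (232 − 253)/(16 − 10) = -3.5, so Qd = 288 − 3.5P.
Supply slope: (222 − 230)/(6 − 8) = 4, so Qs = 4P + 198.
Without the tax, 288 − 3.5P = 4P + 198 gives 7.5P = 90, so P* = $12 and Q* = 246.
With the tax collected from suppliers, supply shifts: Qs = 4(P − 21) + 198.
New equilibrium: buyers pay $23.2, suppliers receive $2.2, Q = 206.8. (Wedge: Pb − Ps = 21.)
ΔCS is the trapezoid between Q = 206.8 and Q = 246 of height $11.2: ½ · (246 + 206.8) · 11.2 = $2535.68.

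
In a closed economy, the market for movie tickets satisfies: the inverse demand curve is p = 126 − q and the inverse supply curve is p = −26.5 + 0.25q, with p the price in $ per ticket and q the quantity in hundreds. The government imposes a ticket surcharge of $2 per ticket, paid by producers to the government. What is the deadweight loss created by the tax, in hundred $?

Deadweight loss = $1.6 hundred.

Rewrite in direct form: qd = 126 − p and qs = 4p + 106.
Before the tax: set 126 − p = 4p + 106 → p* = $4, q* = 122.
With the tax collected from producers, supply shifts: qs = 4(p − 2) + 106.
Solving gives q = 120.4 with consumers paying $5.6 and producers receiving $3.6 (the $2 wedge).
Quantity falls by |ΔQ| = |122 − 120.4| = 1.6.
DWL = ½ · t · |ΔQ| = ½ · 2 · 1.6 = $1.6.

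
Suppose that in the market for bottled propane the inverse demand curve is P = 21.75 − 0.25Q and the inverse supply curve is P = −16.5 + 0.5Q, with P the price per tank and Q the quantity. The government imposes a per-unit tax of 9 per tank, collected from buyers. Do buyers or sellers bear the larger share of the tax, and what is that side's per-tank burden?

Inverting to Q(P) form: Qd = 87 − 4P; Qs = 2P + 33.
Before the tax: set 87 − 4P = 2P + 33 → P* = 9, Q* = 51.
With the tax collected from buyers, demand (in seller-price terms) shifts: Qd = 87 − 4(P + 9).
Solving gives Q = 39 with buyers paying 12 and sellers receiving 3 (the 9 wedge).
Per-tank burden: buyers 3, sellers 6.
Sellers take the larger share because supply is less price-elastic here (demand slope 4 vs supply slope 2).
The less price-elastic side of the market bears the larger share of a per-unit tax.

Sellers bear the larger share: 6 per tank.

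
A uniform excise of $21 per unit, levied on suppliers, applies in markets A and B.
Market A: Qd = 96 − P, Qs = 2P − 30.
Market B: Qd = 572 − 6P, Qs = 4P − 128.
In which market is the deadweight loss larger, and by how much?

Market A: pre-tax P* = $42, Q* = 54; post-tax Q = 40; deadweight loss = $147.
Market B: pre-tax P* = $70, Q* = 152; post-tax Q = 101.6; deadweight loss = $529.2.
Difference: $147 vs $529.2 → market B is larger by $382.2.

Market B, by $382.2.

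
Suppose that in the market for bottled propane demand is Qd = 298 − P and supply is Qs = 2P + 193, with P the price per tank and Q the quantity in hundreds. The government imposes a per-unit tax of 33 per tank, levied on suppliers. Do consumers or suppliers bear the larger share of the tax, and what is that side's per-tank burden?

Without the tax, 298 − P = 2P + 193 gives 3P = 105, so P* = 35 and Q* = 263.
With the tax collected from suppliers, supply shifts: Qs = 2(P − 33) + 193.
Solving gives Q = 241 with consumers paying 57 and suppliers receiving 24 (the 33 wedge).
Per-tank burden: consumers 22, suppliers 11.
Consumers take the larger share because demand is less price-elastic here (demand slope 1 vs supply slope 2).
The less price-elastic side of the market bears the larger share of a per-unit tax.

Consumers bear the larger share: 22 per tank.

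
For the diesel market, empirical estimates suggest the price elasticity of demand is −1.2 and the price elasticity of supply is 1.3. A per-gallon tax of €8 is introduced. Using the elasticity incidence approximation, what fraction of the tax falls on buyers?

Incidence ratio: buyers' share ≈ εs / (εs + |εd|) = 1.3 / (1.3 + 1.2) = 0.52.
Supply is the more elastic side, so buyers bear the larger share.

Buyers' share ≈ 0.52.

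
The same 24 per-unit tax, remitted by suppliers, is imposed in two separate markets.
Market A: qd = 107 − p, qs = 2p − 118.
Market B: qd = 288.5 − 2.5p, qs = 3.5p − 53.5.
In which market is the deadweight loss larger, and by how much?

Market B, by 228.

Market A: pre-tax p* = 75, q* = 32; post-tax q = 16; deadweight loss = 192.
Market B: pre-tax p* = 57, q* = 146; post-tax q = 111; deadweight loss = 420.
Difference: 192 vs 420 → market B is larger by 228.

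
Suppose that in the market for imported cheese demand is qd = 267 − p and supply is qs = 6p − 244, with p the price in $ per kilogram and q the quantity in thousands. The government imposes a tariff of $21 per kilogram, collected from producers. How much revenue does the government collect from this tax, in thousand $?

Tax revenue = $3696 thousand.

Before the tax: set 267 − p = 6p − 244 → p* = $73, q* = 194.
With the tax collected from producers, supply shifts: qs = 6(p − 21) − 244.
New equilibrium: consumers pay $91, producers receive $70, q = 176. (Wedge: pb − ps = 21.)
Revenue = t · Q = 21 · 176 = $3696.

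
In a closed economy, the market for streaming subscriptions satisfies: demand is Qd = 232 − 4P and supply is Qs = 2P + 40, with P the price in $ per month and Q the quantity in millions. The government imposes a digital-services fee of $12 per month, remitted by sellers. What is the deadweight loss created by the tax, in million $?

Without the tax, 232 − 4P = 2P + 40 gives 6P = 192, so P* = $32 and Q* = 104.
With the tax collected from sellers, supply shifts: Qs = 2(P − 12) + 40.
New equilibrium: consumers pay $36, sellers receive $24, Q = 88. (Wedge: Pb − Ps = 12.)
Quantity falls by |ΔQ| = |104 − 88| = 16.
DWL = ½ · t · |ΔQ| = ½ · 12 · 16 = $96.

Deadweight loss = $96 million.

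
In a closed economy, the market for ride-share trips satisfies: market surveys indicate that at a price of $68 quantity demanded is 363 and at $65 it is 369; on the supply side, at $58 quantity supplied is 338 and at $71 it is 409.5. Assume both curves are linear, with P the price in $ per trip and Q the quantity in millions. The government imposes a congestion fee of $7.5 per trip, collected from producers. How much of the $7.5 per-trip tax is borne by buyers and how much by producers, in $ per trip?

Buyers bear $5.5 per trip; producers bear $2 per trip.

Demand slope: (369 − 363)/(65 − 68) = -2, so Qd = 499 − 2P.
Supply slope: (409.5 − 338)/(71 − 58) = 5.5, so Qs = 5.5P + 19.
Without the tax, 499 − 2P = 5.5P + 19 gives 7.5P = 480, so P* = $64 and Q* = 371.
With the tax collected from producers, supply shifts: Qs = 5.5(P − 7.5) + 19.
New equilibrium: buyers pay $69.5, producers receive $62, Q = 360. (Wedge: Pb − Ps = 7.5.)
Burden on buyers: $5.5; on producers: $2. (They sum to $7.5.)
The less price-elastic side of the market bears the larger share of a per-unit tax.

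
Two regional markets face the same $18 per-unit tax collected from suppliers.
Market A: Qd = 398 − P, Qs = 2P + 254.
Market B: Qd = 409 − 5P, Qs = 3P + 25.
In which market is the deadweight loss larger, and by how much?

Market A: pre-tax P* = $48, Q* = 350; post-tax Q = 338; deadweight loss = $108.
Market B: pre-tax P* = $48, Q* = 169; post-tax Q = 135.25; deadweight loss = $303.75.
Difference: $108 vs $303.75 → market B is larger by $195.75.

Market B, by $195.75.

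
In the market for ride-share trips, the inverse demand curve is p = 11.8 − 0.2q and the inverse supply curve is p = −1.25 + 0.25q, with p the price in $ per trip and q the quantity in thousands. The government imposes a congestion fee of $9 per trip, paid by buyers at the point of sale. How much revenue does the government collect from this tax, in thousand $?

Tax revenue = $81 thousand.

Rewrite in direct form: qd = 59 − 5p and qs = 4p + 5.
Without the tax, 59 − 5p = 4p + 5 gives 9p = 54, so p* = $6 and q* = 29.
With the tax collected from buyers, demand (in seller-price terms) shifts: qd = 59 − 5(p + 9).
Solving gives q = 9 with buyers paying $10 and suppliers receiving $1 (the $9 wedge).
Revenue = t · Q = 9 · 9 = $81.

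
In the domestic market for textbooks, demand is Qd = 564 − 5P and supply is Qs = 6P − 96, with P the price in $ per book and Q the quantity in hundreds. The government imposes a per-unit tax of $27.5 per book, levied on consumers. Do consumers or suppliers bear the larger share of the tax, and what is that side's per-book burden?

Consumers bear the larger share: $15 per book.

Without the tax, 564 − 5P = 6P − 96 gives 11P = 660, so P* = $60 and Q* = 264.
With the tax collected from consumers, demand (in seller-price terms) shifts: Qd = 564 − 5(P + 27.5).
Solving gives Q = 189 with consumers paying $75 and suppliers receiving $47.5 (the $27.5 wedge).
Per-book burden: consumers $15, suppliers $12.5.
Consumers take the larger share because demand is less price-elastic here (demand slope 5 vs supply slope 6).
The less price-elastic side of the market bears the larger share of a per-unit tax.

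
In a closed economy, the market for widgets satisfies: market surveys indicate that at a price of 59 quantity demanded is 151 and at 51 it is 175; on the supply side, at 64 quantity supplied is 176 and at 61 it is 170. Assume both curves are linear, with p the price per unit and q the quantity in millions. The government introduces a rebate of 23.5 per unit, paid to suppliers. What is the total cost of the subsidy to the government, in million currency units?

Government outlay = 4422.7 million.

Demand slope: (175 − 151)/(51 − 59) = -3, so qd = 328 − 3p.
Supply slope: (170 − 176)/(61 − 64) = 2, so qs = 2p + 48.
Without the subsidy, 328 − 3p = 2p + 48 gives 5p = 280, so p* = 56 and q* = 160.
With a per-unit subsidy paid to suppliers, each receives p + 23.5 per unit sold, so supply becomes qs = 2(p + 23.5) + 48.
New equilibrium: buyers pay 46.6, suppliers receive 70.1, q = 188.2. (Wedge: pb − ps = −23.5.)
Outlay = t · Q = 23.5 · 188.2 = 4422.7.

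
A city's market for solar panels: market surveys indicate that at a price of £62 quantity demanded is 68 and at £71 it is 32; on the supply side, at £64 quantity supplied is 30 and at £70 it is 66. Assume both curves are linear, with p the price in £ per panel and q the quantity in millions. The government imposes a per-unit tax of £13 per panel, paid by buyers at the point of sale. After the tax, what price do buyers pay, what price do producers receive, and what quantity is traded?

Buyers pay £74.8; producers receive £61.8; quantity = 16.8.

Demand slope: (32 − 68)/(71 − 62) = -4, so qd = 316 − 4p.
Supply slope: (66 − 30)/(70 − 64) = 6, so qs = 6p − 354.
Before the tax: set 316 − 4p = 6p − 354 → p* = £67, q* = 48.
With the tax collected from buyers, demand (in seller-price terms) shifts: qd = 316 − 4(p + 13).
New equilibrium: buyers pay £74.8, producers receive £61.8, q = 16.8. (Wedge: pb − ps = 13.)
The less price-elastic side of the market bears the larger share of a per-unit tax.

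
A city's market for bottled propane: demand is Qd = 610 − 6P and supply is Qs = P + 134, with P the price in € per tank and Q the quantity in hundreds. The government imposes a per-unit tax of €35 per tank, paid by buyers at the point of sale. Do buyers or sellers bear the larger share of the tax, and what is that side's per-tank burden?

Sellers bear the larger share: €30 per tank.

Before the tax: set 610 − 6P = P + 134 → P* = €68, Q* = 202.
With the tax collected from buyers, demand (in seller-price terms) shifts: Qd = 610 − 6(P + 35).
New equilibrium: buyers pay €73, sellers receive €38, Q = 172. (Wedge: Pb − Ps = 35.)
Per-tank burden: buyers €5, sellers €30.
Sellers take the larger share because supply is less price-elastic here (demand slope 6 vs supply slope 1).
The less price-elastic side of the market bears the larger share of a per-unit tax.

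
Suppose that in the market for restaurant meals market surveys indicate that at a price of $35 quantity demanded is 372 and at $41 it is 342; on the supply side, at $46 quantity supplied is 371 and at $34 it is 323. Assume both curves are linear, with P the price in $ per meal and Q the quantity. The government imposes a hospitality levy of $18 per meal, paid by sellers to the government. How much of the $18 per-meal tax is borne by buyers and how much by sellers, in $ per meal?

Demand slope: (342 − 372)/(41 − 35) = -5, so Qd = 547 − 5P.
Supply slope: (323 − 371)/(34 − 46) = 4, so Qs = 4P + 187.
Without the tax, 547 − 5P = 4P + 187 gives 9P = 360, so P* = $40 and Q* = 347.
With the tax collected from sellers, supply shifts: Qs = 4(P − 18) + 187.
Solving gives Q = 307 with buyers paying $48 and sellers receiving $30 (the $18 wedge).
Burden on buyers: $8; on sellers: $10. (They sum to $18.)

Buyers bear $8 per meal; sellers bear $10 per meal.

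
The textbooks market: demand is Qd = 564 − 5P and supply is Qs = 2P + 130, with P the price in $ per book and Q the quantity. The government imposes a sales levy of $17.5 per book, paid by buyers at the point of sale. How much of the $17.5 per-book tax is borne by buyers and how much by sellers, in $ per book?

Before the tax: set 564 − 5P = 2P + 130 → P* = $62, Q* = 254.
With the tax collected from buyers, demand (in seller-price terms) shifts: Qd = 564 − 5(P + 17.5).
New equilibrium: buyers pay $67, sellers receive $49.5, Q = 229. (Wedge: Pb − Ps = 17.5.)
Burden on buyers: $5; on sellers: $12.5. (They sum to $17.5.)
The less price-elastic side of the market bears the larger share of a per-unit tax.

Buyers bear $5 per book; sellers bear $12.5 per book.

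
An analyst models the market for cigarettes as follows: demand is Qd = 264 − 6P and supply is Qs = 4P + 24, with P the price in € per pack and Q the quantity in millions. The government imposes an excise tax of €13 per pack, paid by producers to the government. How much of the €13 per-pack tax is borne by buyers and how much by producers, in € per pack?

Buyers bear €5.2 per pack; producers bear €7.8 per pack.

Without the tax, 264 − 6P = 4P + 24 gives 10P = 240, so P* = €24 and Q* = 120.
With the tax collected from producers, supply shifts: Qs = 4(P − 13) + 24.
New equilibrium: buyers pay €29.2, producers receive €16.2, Q = 88.8. (Wedge: Pb − Ps = 13.)
Burden on buyers: €5.2; on producers: €7.8. (They sum to €13.)
The less price-elastic side of the market bears the larger share of a per-unit tax.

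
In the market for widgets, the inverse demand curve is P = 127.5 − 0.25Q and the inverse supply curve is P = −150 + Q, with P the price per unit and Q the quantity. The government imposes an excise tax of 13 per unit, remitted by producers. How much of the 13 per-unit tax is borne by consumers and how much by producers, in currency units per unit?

Consumers bear 2.6 per unit; producers bear 10.4 per unit.

Inverting to Q(P) form: Qd = 510 − 4P; Qs = P + 150.
Before the tax: set 510 − 4P = P + 150 → P* = 72, Q* = 222.
With the tax collected from producers, supply shifts: Qs = (P − 13) + 150.
Solving gives Q = 211.6 with consumers paying 74.6 and producers receiving 61.6 (the 13 wedge).
Burden on consumers: 2.6; on producers: 10.4. (They sum to 13.)
The less price-elastic side of the market bears the larger share of a per-unit tax.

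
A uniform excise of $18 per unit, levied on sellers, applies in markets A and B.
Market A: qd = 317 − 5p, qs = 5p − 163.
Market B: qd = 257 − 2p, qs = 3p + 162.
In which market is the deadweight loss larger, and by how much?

Market A: pre-tax p* = $48, q* = 77; post-tax q = 32; deadweight loss = $405.
Market B: pre-tax p* = $19, q* = 219; post-tax q = 197.4; deadweight loss = $194.4.
Difference: $405 vs $194.4 → market A is larger by $210.6.

Market A, by $210.6.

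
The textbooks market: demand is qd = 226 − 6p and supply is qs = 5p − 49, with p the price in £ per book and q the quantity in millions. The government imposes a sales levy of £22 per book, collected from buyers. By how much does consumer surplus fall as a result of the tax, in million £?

Before the tax: set 226 − 6p = 5p − 49 → p* = £25, q* = 76.
With the tax collected from buyers, demand (in seller-price terms) shifts: qd = 226 − 6(p + 22).
Solving gives q = 16 with buyers paying £35 and sellers receiving £13 (the £22 wedge).
ΔCS is the trapezoid between Q = 16 and Q = 76 of height £10: ½ · (76 + 16) · 10 = £460.

Consumer surplus falls by £460 million.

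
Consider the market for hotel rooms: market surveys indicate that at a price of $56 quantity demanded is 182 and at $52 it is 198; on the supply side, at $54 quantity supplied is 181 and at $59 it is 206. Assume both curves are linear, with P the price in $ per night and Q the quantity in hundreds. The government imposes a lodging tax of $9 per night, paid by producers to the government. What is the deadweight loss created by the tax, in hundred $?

Deadweight loss = $90 hundred.

Demand slope: (198 − 182)/(52 − 56) = -4, so Qd = 406 − 4P.
Supply slope: (206 − 181)/(59 − 54) = 5, so Qs = 5P − 89.
Without the tax, 406 − 4P = 5P − 89 gives 9P = 495, so P* = $55 and Q* = 186.
With the tax collected from producers, supply shifts: Qs = 5(P − 9) − 89.
Solving gives Q = 166 with buyers paying $60 and producers receiving $51 (the $9 wedge).
Quantity falls by |ΔQ| = |186 − 166| = 20.
DWL = ½ · t · |ΔQ| = ½ · 9 · 20 = $90.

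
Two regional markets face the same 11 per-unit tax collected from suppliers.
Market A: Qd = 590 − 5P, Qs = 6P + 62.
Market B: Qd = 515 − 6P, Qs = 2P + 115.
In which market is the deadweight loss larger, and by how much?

Market A, by 74.25.

Market A: pre-tax P* = 48, Q* = 350; post-tax Q = 320; deadweight loss = 165.
Market B: pre-tax P* = 50, Q* = 215; post-tax Q = 198.5; deadweight loss = 90.75.
Difference: 165 vs 90.75 → market A is larger by 74.25.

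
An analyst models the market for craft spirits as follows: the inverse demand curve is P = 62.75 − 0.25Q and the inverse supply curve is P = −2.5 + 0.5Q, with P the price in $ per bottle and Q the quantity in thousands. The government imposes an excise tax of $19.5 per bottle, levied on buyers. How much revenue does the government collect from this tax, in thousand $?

Inverting to Q(P) form: Qd = 251 − 4P; Qs = 2P + 5.
Without the tax, 251 − 4P = 2P + 5 gives 6P = 246, so P* = $41 and Q* = 87.
With the tax collected from buyers, demand (in seller-price terms) shifts: Qd = 251 − 4(P + 19.5).
New equilibrium: buyers pay $47.5, suppliers receive $28, Q = 61. (Wedge: Pb − Ps = 19.5.)
Revenue = t · Q = 19.5 · 61 = $1189.5.

Tax revenue = $1189.5 thousand.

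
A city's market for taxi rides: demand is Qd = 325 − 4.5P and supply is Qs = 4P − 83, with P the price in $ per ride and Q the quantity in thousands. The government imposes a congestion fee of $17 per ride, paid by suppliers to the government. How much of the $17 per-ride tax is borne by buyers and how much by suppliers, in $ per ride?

Without the tax, 325 − 4.5P = 4P − 83 gives 8.5P = 408, so P* = $48 and Q* = 109.
With the tax collected from suppliers, supply shifts: Qs = 4(P − 17) − 83.
New equilibrium: buyers pay $56, suppliers receive $39, Q = 73. (Wedge: Pb − Ps = 17.)
Burden on buyers: $8; on suppliers: $9. (They sum to $17.)
The less price-elastic side of the market bears the larger share of a per-unit tax.

Buyers bear $8 per ride; suppliers bear $9 per ride.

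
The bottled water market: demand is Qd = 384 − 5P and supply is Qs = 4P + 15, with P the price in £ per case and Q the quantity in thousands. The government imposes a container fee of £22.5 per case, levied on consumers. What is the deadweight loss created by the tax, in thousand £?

Deadweight loss = £562.5 thousand.

Without the tax, 384 − 5P = 4P + 15 gives 9P = 369, so P* = £41 and Q* = 179.
With the tax collected from consumers, demand (in seller-price terms) shifts: Qd = 384 − 5(P + 22.5).
New equilibrium: consumers pay £51, suppliers receive £28.5, Q = 129. (Wedge: Pb − Ps = 22.5.)
Quantity falls by |ΔQ| = |179 − 129| = 50.
DWL = ½ · t · |ΔQ| = ½ · 22.5 · 50 = £562.5.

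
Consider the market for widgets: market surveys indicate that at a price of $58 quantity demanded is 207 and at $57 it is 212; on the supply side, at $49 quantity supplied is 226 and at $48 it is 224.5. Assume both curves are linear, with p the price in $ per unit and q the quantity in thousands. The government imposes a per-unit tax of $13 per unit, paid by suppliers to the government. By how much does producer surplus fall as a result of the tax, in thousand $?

Producer surplus falls by $2245 thousand.

Demand slope: (212 − 207)/(57 − 58) = -5, so qd = 497 − 5p.
Supply slope: (224.5 − 226)/(48 − 49) = 1.5, so qs = 1.5p + 152.5.
Before the tax: set 497 − 5p = 1.5p + 152.5 → p* = $53, q* = 232.
With the tax collected from suppliers, supply shifts: qs = 1.5(p − 13) + 152.5.
New equilibrium: buyers pay $56, suppliers receive $43, q = 217. (Wedge: pb − ps = 13.)
ΔPS is the trapezoid between Q = 217 and Q = 232 of height $10: ½ · (232 + 217) · 10 = $2245.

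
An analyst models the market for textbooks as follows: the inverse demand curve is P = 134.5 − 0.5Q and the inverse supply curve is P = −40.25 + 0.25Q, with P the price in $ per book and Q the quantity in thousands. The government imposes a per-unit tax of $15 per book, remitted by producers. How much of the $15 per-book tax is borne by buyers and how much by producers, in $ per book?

Buyers bear $10 per book; producers bear $5 per book.

Rewrite in direct form: Qd = 269 − 2P and Qs = 4P + 161.
Without the tax, 269 − 2P = 4P + 161 gives 6P = 108, so P* = $18 and Q* = 233.
With the tax collected from producers, supply shifts: Qs = 4(P − 15) + 161.
New equilibrium: buyers pay $28, producers receive $13, Q = 213. (Wedge: Pb − Ps = 15.)
Burden on buyers: $10; on producers: $5. (They sum to $15.)
The less price-elastic side of the market bears the larger share of a per-unit tax.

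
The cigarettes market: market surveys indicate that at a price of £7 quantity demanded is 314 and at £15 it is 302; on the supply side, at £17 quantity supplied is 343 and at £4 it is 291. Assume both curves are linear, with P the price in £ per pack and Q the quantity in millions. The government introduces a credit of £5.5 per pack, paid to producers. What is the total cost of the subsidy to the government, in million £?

Government outlay = £1743.5 million.

Demand slope: (302 − 314)/(15 − 7) = -1.5, so Qd = 324.5 − 1.5P.
Supply slope: (291 − 343)/(4 − 17) = 4, so Qs = 4P + 275.
Without the subsidy, 324.5 − 1.5P = 4P + 275 gives 5.5P = 49.5, so P* = £9 and Q* = 311.
With a per-unit subsidy paid to producers, each receives P + 5.5 per unit sold, so supply becomes Qs = 4(P + 5.5) + 275.
New equilibrium: buyers pay £5, producers receive £10.5, Q = 317. (Wedge: Pb − Ps = −5.5.)
Outlay = t · Q = 5.5 · 317 = £1743.5.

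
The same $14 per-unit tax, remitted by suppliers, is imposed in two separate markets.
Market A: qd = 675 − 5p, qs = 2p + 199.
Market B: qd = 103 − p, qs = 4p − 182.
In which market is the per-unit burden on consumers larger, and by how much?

Market A: pre-tax p* = $68, q* = 335; post-tax q = 315; per-unit burden on consumers = $4.
Market B: pre-tax p* = $57, q* = 46; post-tax q = 34.8; per-unit burden on consumers = $11.2.
Difference: $4 vs $11.2 → market B is larger by $7.2.

Market B, by $7.2.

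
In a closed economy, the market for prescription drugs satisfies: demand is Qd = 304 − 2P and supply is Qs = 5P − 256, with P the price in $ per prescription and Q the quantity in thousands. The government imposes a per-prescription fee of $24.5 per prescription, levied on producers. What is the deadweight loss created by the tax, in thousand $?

Deadweight loss = $428.75 thousand.

Before the tax: set 304 − 2P = 5P − 256 → P* = $80, Q* = 144.
With the tax collected from producers, supply shifts: Qs = 5(P − 24.5) − 256.
Solving gives Q = 109 with buyers paying $97.5 and producers receiving $73 (the $24.5 wedge).
Quantity falls by |ΔQ| = |144 − 109| = 35.
DWL = ½ · t · |ΔQ| = ½ · 24.5 · 35 = $428.75.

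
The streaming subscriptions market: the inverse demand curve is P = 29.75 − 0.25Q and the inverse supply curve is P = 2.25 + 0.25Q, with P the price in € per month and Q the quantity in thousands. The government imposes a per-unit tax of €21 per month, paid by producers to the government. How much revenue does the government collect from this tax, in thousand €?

Inverting to Q(P) form: Qd = 119 − 4P; Qs = 4P − 9.
Without the tax, 119 − 4P = 4P − 9 gives 8P = 128, so P* = €16 and Q* = 55.
With the tax collected from producers, supply shifts: Qs = 4(P − 21) − 9.
New equilibrium: buyers pay €26.5, producers receive €5.5, Q = 13. (Wedge: Pb − Ps = 21.)
Revenue = t · Q = 21 · 13 = €273.

Tax revenue = €273 thousand.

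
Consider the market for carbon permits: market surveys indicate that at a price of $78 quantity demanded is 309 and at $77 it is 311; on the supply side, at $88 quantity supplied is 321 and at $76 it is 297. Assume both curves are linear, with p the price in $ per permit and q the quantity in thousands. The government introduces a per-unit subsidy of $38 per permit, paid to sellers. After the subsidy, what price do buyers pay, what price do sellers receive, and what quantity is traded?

Demand slope: (311 − 309)/(77 − 78) = -2, so qd = 465 − 2p.
Supply slope: (297 − 321)/(76 − 88) = 2, so qs = 2p + 145.
Without the subsidy, 465 − 2p = 2p + 145 gives 4p = 320, so p* = $80 and q* = 305.
With a per-unit subsidy paid to sellers, each receives p + 38 per unit sold, so supply becomes qs = 2(p + 38) + 145.
Solving gives q = 343 with buyers paying $61 and sellers receiving $99 (the $38 wedge).

Buyers pay $61; sellers receive $99; quantity = 343.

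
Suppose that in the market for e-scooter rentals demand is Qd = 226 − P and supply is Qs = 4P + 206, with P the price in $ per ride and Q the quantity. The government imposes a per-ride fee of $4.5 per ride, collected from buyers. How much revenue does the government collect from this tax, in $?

Without the tax, 226 − P = 4P + 206 gives 5P = 20, so P* = $4 and Q* = 222.
With the tax collected from buyers, demand (in seller-price terms) shifts: Qd = 226 − (P + 4.5).
New equilibrium: buyers pay $7.6, producers receive $3.1, Q = 218.4. (Wedge: Pb − Ps = 4.5.)
Revenue = t · Q = 4.5 · 218.4 = $982.8.

Tax revenue = $982.8.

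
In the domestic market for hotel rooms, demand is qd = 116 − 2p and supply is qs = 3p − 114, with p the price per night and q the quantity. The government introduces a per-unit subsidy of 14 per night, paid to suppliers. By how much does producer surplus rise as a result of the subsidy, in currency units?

Without the subsidy, 116 − 2p = 3p − 114 gives 5p = 230, so p* = 46 and q* = 24.
With a per-unit subsidy paid to suppliers, each receives p + 14 per unit sold, so supply becomes qs = 3(p + 14) − 114.
New equilibrium: consumers pay 37.6, suppliers receive 51.6, q = 40.8. (Wedge: pb − ps = −14.)
ΔPS is the trapezoid between Q = 40.8 and Q = 24 of height 5.6: ½ · (24 + 40.8) · 5.6 = 181.44.

Producer surplus rises by 181.44.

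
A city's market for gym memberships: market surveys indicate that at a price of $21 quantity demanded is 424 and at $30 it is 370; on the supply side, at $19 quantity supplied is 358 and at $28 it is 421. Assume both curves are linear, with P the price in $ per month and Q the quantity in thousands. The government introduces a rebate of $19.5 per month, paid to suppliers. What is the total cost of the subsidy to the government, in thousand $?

Government outlay = $9028.5 thousand.

Demand slope: (370 − 424)/(30 − 21) = -6, so Qd = 550 − 6P.
Supply slope: (421 − 358)/(28 − 19) = 7, so Qs = 7P + 225.
Without the subsidy, 550 − 6P = 7P + 225 gives 13P = 325, so P* = $25 and Q* = 400.
With a per-unit subsidy paid to suppliers, each receives P + 19.5 per unit sold, so supply becomes Qs = 7(P + 19.5) + 225.
New equilibrium: buyers pay $14.5, suppliers receive $34, Q = 463. (Wedge: Pb − Ps = −19.5.)
Outlay = t · Q = 19.5 · 463 = $9028.5.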